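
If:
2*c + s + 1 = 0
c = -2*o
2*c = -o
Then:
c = 0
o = 0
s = -1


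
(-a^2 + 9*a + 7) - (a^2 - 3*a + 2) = -2*a^2 + 12*a + 5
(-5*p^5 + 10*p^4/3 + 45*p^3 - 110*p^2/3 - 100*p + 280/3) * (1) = -5*p^5 + 10*p^4/3 + 45*p^3 - 110*p^2/3 - 100*p + 280/3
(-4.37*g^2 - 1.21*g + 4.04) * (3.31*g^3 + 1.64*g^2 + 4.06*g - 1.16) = -14.4647*g^5 - 11.1719*g^4 - 6.3542*g^3 + 6.7822*g^2 + 17.806*g - 4.6864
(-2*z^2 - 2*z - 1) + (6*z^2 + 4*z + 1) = 4*z^2 + 2*z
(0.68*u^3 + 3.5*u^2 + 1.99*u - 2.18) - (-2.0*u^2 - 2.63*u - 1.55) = 0.68*u^3 + 5.5*u^2 + 4.62*u - 0.63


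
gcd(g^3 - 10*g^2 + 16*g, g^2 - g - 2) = g - 2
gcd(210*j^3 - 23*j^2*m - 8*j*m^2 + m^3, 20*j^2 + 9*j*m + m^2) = 5*j + m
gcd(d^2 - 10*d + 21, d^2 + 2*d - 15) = d - 3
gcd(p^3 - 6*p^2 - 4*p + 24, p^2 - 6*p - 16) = p + 2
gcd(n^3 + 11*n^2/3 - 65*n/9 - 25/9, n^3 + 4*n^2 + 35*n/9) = 1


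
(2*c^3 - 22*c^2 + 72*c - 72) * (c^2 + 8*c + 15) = 2*c^5 - 6*c^4 - 74*c^3 + 174*c^2 + 504*c - 1080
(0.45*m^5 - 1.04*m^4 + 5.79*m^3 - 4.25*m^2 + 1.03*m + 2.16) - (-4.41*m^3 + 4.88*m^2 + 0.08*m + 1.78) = 0.45*m^5 - 1.04*m^4 + 10.2*m^3 - 9.13*m^2 + 0.95*m + 0.38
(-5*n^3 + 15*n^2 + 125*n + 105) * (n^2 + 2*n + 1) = -5*n^5 + 5*n^4 + 150*n^3 + 370*n^2 + 335*n + 105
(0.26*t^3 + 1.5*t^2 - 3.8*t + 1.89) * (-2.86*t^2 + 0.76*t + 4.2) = -0.7436*t^5 - 4.0924*t^4 + 13.1*t^3 - 1.9934*t^2 - 14.5236*t + 7.938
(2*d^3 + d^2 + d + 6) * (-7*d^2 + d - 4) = -14*d^5 - 5*d^4 - 14*d^3 - 45*d^2 + 2*d - 24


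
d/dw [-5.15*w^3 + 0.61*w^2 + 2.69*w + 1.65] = -15.45*w^2 + 1.22*w + 2.69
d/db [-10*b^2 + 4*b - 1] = 4 - 20*b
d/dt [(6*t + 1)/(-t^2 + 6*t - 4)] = 2*(3*t^2 + t - 15)/(t^4 - 12*t^3 + 44*t^2 - 48*t + 16)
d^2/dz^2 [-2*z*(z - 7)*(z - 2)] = 36 - 12*z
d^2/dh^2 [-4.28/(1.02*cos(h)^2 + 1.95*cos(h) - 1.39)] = (17.811648*(1 - cos(h)^2)^2 + 25.53876*cos(h)^3 + 49.45326*cos(h)^2 - 39.47658*cos(h) - 62.497416)/(1.02*cos(h)^2 + 1.95*cos(h) - 1.39)^3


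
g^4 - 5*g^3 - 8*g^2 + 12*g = g*(g - 6)*(g - 1)*(g + 2)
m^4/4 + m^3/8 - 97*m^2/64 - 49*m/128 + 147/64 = (m/4 + 1/2)*(m - 7/4)*(m - 3/2)*(m + 7/4)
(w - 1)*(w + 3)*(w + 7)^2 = w^4 + 16*w^3 + 74*w^2 + 56*w - 147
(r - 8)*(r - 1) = r^2 - 9*r + 8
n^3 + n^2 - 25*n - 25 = (n - 5)*(n + 1)*(n + 5)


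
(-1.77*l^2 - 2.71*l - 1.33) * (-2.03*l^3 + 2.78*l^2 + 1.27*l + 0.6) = 3.5931*l^5 + 0.5807*l^4 - 7.0818*l^3 - 8.2011*l^2 - 3.3151*l - 0.798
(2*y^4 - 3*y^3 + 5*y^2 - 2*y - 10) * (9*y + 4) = 18*y^5 - 19*y^4 + 33*y^3 + 2*y^2 - 98*y - 40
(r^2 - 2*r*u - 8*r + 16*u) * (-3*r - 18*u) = -3*r^3 - 12*r^2*u + 24*r^2 + 36*r*u^2 + 96*r*u - 288*u^2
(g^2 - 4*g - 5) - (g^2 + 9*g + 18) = -13*g - 23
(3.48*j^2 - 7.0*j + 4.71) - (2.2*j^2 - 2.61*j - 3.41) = 1.28*j^2 - 4.39*j + 8.12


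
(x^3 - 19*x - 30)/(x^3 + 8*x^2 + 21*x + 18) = (x - 5)/(x + 3)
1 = 1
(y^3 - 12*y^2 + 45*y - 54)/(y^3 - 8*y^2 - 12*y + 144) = (y^2 - 6*y + 9)/(y^2 - 2*y - 24)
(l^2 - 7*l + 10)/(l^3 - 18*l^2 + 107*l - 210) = (l - 2)/(l^2 - 13*l + 42)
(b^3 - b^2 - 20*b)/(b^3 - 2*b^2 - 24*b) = (b - 5)/(b - 6)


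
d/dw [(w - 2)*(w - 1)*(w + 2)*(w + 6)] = 4*w^3 + 15*w^2 - 20*w - 20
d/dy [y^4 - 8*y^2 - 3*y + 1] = 4*y^3 - 16*y - 3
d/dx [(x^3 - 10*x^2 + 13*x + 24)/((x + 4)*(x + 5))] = (x^4 + 18*x^3 - 43*x^2 - 448*x + 44)/(x^4 + 18*x^3 + 121*x^2 + 360*x + 400)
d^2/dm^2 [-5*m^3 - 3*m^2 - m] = -30*m - 6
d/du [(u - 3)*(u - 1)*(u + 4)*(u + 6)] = 4*u^3 + 18*u^2 - 26*u - 66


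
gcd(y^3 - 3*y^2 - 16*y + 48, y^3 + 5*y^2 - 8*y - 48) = y^2 + y - 12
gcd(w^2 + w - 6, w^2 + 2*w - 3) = w + 3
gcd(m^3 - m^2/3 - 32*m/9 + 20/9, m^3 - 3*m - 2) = 1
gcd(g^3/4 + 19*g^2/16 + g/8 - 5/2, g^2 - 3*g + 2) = 1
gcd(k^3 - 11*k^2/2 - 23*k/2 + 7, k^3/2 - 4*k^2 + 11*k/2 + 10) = 1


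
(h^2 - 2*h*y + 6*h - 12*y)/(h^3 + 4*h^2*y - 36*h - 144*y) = (h - 2*y)/(h^2 + 4*h*y - 6*h - 24*y)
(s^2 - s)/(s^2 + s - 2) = s/(s + 2)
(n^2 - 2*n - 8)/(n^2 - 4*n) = (n + 2)/n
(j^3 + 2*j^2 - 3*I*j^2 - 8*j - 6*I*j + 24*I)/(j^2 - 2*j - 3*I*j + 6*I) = j + 4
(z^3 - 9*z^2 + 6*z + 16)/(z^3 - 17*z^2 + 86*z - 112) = (z + 1)/(z - 7)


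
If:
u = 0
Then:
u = 0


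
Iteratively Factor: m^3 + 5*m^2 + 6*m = (m + 2)*(m^2 + 3*m) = (m + 2)*(m + 3)*(m)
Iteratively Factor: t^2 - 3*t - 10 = (t + 2)*(t - 5)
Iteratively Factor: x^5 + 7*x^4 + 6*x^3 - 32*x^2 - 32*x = (x + 4)*(x^4 + 3*x^3 - 6*x^2 - 8*x) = x*(x + 4)*(x^3 + 3*x^2 - 6*x - 8) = x*(x - 2)*(x + 4)*(x^2 + 5*x + 4) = x*(x - 2)*(x + 4)^2*(x + 1)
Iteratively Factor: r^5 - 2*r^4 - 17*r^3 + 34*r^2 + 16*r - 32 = (r - 4)*(r^4 + 2*r^3 - 9*r^2 - 2*r + 8) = (r - 4)*(r + 1)*(r^3 + r^2 - 10*r + 8) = (r - 4)*(r - 1)*(r + 1)*(r^2 + 2*r - 8) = (r - 4)*(r - 2)*(r - 1)*(r + 1)*(r + 4)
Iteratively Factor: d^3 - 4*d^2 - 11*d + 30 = (d - 2)*(d^2 - 2*d - 15) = (d - 2)*(d + 3)*(d - 5)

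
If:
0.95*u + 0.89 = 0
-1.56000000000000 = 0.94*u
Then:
No Solution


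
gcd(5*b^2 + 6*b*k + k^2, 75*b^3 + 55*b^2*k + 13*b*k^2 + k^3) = 5*b + k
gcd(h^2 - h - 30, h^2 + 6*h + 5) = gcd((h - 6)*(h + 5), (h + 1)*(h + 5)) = h + 5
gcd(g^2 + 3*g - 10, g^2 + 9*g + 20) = g + 5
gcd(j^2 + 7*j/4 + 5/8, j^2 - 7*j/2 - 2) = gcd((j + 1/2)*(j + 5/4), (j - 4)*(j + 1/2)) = j + 1/2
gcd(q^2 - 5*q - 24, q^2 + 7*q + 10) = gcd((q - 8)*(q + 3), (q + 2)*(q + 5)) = 1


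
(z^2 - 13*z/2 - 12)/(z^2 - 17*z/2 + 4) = (2*z + 3)/(2*z - 1)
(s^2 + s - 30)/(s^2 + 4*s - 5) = (s^2 + s - 30)/(s^2 + 4*s - 5)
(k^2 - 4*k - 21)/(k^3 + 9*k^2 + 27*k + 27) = (k - 7)/(k^2 + 6*k + 9)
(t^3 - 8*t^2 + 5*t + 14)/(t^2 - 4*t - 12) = (-t^3 + 8*t^2 - 5*t - 14)/(-t^2 + 4*t + 12)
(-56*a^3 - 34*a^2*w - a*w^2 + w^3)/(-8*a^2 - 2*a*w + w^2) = (-28*a^2 - 3*a*w + w^2)/(-4*a + w)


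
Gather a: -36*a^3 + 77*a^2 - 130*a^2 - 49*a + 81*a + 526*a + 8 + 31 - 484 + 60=-36*a^3 - 53*a^2 + 558*a - 385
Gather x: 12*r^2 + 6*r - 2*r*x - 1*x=12*r^2 + 6*r + x*(-2*r - 1)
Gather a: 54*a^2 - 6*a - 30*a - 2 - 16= 54*a^2 - 36*a - 18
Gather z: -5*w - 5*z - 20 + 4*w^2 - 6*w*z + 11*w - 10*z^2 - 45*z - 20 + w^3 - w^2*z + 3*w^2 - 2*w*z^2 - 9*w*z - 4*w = w^3 + 7*w^2 + 2*w + z^2*(-2*w - 10) + z*(-w^2 - 15*w - 50) - 40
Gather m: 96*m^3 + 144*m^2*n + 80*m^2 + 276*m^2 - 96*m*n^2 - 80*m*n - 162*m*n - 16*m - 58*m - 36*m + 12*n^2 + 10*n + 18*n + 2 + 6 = 96*m^3 + m^2*(144*n + 356) + m*(-96*n^2 - 242*n - 110) + 12*n^2 + 28*n + 8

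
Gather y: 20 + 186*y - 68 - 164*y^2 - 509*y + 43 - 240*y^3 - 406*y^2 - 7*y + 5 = -240*y^3 - 570*y^2 - 330*y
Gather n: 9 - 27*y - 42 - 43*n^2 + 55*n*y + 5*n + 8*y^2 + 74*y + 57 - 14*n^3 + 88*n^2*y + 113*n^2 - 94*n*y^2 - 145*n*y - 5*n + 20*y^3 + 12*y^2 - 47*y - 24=-14*n^3 + n^2*(88*y + 70) + n*(-94*y^2 - 90*y) + 20*y^3 + 20*y^2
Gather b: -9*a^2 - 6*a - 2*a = -9*a^2 - 8*a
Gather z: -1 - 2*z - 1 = -2*z - 2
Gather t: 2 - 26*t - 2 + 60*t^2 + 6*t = 60*t^2 - 20*t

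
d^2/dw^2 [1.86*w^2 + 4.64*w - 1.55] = 3.72000000000000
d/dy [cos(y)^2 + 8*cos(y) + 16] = -2*(cos(y) + 4)*sin(y)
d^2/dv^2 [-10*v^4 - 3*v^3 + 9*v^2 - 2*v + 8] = -120*v^2 - 18*v + 18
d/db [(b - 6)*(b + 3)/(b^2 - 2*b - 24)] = 1/(b^2 + 8*b + 16)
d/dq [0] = 0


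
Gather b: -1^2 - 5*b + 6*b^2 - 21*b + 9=6*b^2 - 26*b + 8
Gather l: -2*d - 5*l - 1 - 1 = -2*d - 5*l - 2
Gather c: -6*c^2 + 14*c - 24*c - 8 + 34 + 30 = -6*c^2 - 10*c + 56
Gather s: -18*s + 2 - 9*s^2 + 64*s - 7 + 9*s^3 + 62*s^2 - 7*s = 9*s^3 + 53*s^2 + 39*s - 5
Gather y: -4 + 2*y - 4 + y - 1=3*y - 9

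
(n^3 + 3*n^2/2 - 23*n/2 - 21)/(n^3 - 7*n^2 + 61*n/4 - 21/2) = 2*(n^2 + 5*n + 6)/(2*n^2 - 7*n + 6)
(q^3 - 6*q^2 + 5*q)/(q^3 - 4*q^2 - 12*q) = (-q^2 + 6*q - 5)/(-q^2 + 4*q + 12)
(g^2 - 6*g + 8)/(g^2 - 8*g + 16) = (g - 2)/(g - 4)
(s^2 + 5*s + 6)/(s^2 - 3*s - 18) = (s + 2)/(s - 6)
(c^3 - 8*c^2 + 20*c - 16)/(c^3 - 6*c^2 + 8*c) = (c - 2)/c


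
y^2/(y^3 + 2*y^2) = 1/(y + 2)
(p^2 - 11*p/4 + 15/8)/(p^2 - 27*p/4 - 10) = (-8*p^2 + 22*p - 15)/(2*(-4*p^2 + 27*p + 40))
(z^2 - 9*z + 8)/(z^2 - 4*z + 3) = (z - 8)/(z - 3)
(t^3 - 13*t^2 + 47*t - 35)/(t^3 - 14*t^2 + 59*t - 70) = (t - 1)/(t - 2)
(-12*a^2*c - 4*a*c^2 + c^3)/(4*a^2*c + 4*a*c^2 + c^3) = (-6*a + c)/(2*a + c)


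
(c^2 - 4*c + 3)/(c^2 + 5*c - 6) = (c - 3)/(c + 6)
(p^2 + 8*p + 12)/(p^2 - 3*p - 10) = (p + 6)/(p - 5)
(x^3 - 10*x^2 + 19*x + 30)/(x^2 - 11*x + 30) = x + 1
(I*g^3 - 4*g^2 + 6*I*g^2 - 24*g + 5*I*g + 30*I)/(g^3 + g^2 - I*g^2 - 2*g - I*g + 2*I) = (I*g^2 + g*(-5 + 6*I) - 30)/(g^2 + g - 2)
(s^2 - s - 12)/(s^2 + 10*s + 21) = (s - 4)/(s + 7)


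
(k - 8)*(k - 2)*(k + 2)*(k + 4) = k^4 - 4*k^3 - 36*k^2 + 16*k + 128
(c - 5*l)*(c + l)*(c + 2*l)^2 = c^4 - 17*c^2*l^2 - 36*c*l^3 - 20*l^4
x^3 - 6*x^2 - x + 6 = (x - 6)*(x - 1)*(x + 1)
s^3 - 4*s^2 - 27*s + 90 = (s - 6)*(s - 3)*(s + 5)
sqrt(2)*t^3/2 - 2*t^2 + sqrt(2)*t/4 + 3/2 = (t - 3*sqrt(2)/2)*(t - sqrt(2))*(sqrt(2)*t/2 + 1/2)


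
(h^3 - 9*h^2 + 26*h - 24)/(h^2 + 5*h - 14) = (h^2 - 7*h + 12)/(h + 7)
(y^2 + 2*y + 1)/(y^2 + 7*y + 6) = (y + 1)/(y + 6)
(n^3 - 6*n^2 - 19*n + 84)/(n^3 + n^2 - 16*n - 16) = (n^2 - 10*n + 21)/(n^2 - 3*n - 4)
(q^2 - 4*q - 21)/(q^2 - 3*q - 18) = (q - 7)/(q - 6)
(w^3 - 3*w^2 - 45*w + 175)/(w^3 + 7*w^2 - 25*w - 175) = (w - 5)/(w + 5)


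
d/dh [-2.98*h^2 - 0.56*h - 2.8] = -5.96*h - 0.56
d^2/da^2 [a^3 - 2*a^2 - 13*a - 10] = 6*a - 4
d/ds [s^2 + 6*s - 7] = 2*s + 6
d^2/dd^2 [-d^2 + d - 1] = -2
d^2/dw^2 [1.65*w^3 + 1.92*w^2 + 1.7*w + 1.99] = 9.9*w + 3.84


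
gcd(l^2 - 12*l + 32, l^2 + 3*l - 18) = 1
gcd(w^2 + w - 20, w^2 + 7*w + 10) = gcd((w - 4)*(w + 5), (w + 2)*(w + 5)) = w + 5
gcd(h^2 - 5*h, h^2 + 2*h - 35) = h - 5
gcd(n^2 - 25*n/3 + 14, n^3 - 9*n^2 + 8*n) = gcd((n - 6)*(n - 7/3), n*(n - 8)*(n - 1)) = 1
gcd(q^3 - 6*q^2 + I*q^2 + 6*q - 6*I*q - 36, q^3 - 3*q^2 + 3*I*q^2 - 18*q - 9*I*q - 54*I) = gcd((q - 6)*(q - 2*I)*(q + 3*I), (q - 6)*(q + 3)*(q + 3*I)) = q^2 + q*(-6 + 3*I) - 18*I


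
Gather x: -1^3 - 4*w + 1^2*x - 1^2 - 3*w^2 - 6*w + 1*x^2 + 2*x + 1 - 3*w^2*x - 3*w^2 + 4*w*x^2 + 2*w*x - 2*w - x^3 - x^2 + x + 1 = -6*w^2 + 4*w*x^2 - 12*w - x^3 + x*(-3*w^2 + 2*w + 4)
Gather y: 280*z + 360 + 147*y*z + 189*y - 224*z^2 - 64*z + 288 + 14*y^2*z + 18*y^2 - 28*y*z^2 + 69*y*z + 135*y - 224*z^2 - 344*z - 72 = y^2*(14*z + 18) + y*(-28*z^2 + 216*z + 324) - 448*z^2 - 128*z + 576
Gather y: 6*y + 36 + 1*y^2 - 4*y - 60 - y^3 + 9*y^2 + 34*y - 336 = -y^3 + 10*y^2 + 36*y - 360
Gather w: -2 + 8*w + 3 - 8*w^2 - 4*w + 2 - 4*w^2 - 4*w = 3 - 12*w^2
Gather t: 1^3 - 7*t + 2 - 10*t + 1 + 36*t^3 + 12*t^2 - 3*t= 36*t^3 + 12*t^2 - 20*t + 4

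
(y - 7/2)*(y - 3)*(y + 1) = y^3 - 11*y^2/2 + 4*y + 21/2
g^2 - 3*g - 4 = (g - 4)*(g + 1)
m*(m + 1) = m^2 + m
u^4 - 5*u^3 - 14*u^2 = u^2*(u - 7)*(u + 2)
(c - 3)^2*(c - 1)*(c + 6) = c^4 - c^3 - 27*c^2 + 81*c - 54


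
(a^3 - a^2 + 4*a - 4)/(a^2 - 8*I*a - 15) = (-a^3 + a^2 - 4*a + 4)/(-a^2 + 8*I*a + 15)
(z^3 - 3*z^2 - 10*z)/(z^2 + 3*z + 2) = z*(z - 5)/(z + 1)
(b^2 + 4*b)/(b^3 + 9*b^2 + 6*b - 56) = b/(b^2 + 5*b - 14)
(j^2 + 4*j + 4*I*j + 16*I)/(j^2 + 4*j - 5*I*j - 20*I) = (j + 4*I)/(j - 5*I)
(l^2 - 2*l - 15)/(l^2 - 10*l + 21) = (l^2 - 2*l - 15)/(l^2 - 10*l + 21)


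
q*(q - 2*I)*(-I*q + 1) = -I*q^3 - q^2 - 2*I*q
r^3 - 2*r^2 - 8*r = r*(r - 4)*(r + 2)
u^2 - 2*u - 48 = (u - 8)*(u + 6)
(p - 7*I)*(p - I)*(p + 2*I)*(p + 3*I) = p^4 - 3*I*p^3 + 27*p^2 + 13*I*p + 42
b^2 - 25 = (b - 5)*(b + 5)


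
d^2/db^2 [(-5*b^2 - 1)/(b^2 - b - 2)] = 2*(-5*b^3 - 33*b^2 + 3*b - 23)/(b^6 - 3*b^5 - 3*b^4 + 11*b^3 + 6*b^2 - 12*b - 8)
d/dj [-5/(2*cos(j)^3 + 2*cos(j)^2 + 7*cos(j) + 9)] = 20*(6*sin(j)^2 - 4*cos(j) - 13)*sin(j)/(-4*sin(j)^2 + 17*cos(j) + cos(3*j) + 22)^2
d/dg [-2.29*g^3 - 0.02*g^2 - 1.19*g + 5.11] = -6.87*g^2 - 0.04*g - 1.19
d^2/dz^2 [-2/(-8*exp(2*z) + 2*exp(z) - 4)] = ((1 - 16*exp(z))*(4*exp(2*z) - exp(z) + 2) + 2*(8*exp(z) - 1)^2*exp(z))*exp(z)/(4*exp(2*z) - exp(z) + 2)^3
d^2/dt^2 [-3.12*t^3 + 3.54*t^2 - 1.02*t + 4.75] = 7.08 - 18.72*t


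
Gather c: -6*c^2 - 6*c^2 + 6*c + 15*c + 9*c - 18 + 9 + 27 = -12*c^2 + 30*c + 18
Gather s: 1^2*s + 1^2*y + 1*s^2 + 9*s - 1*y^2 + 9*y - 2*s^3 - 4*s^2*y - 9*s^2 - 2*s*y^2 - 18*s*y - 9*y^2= -2*s^3 + s^2*(-4*y - 8) + s*(-2*y^2 - 18*y + 10) - 10*y^2 + 10*y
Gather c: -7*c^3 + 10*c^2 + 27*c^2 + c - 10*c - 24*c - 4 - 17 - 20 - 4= -7*c^3 + 37*c^2 - 33*c - 45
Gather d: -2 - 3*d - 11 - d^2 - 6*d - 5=-d^2 - 9*d - 18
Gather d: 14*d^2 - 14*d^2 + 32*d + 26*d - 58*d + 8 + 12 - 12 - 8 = 0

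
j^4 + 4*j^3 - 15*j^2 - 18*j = j*(j - 3)*(j + 1)*(j + 6)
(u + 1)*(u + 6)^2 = u^3 + 13*u^2 + 48*u + 36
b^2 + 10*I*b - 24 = (b + 4*I)*(b + 6*I)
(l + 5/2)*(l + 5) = l^2 + 15*l/2 + 25/2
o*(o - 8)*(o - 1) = o^3 - 9*o^2 + 8*o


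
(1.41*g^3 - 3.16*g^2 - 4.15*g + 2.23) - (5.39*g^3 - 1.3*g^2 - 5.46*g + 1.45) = -3.98*g^3 - 1.86*g^2 + 1.31*g + 0.78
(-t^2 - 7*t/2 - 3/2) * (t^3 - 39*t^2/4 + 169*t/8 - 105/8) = -t^5 + 25*t^4/4 + 23*t^3/2 - 739*t^2/16 + 57*t/4 + 315/16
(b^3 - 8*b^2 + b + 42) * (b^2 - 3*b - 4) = b^5 - 11*b^4 + 21*b^3 + 71*b^2 - 130*b - 168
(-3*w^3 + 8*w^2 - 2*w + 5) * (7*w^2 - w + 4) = -21*w^5 + 59*w^4 - 34*w^3 + 69*w^2 - 13*w + 20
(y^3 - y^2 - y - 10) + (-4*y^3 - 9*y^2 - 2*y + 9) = -3*y^3 - 10*y^2 - 3*y - 1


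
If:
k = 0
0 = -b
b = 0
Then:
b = 0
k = 0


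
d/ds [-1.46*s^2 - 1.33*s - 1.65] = -2.92*s - 1.33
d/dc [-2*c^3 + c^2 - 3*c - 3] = -6*c^2 + 2*c - 3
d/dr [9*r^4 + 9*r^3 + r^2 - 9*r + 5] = 36*r^3 + 27*r^2 + 2*r - 9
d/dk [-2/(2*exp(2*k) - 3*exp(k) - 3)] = (8*exp(k) - 6)*exp(k)/(-2*exp(2*k) + 3*exp(k) + 3)^2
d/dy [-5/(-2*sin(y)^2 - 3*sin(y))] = -5*(4*sin(y) + 3)*cos(y)/((2*sin(y) + 3)^2*sin(y)^2)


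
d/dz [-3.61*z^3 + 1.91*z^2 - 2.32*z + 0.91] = -10.83*z^2 + 3.82*z - 2.32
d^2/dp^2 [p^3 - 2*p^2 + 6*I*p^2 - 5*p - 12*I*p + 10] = 6*p - 4 + 12*I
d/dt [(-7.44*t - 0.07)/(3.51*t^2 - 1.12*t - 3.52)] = (26.1144*t^2 + 0.4914*t + 26.1104)/(12.3201*t^4 - 7.8624*t^3 - 23.456*t^2 + 7.8848*t + 12.3904)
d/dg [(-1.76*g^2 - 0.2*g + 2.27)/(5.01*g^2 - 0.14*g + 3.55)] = (1.2484*g^2 - 35.2414*g - 0.3922)/(25.1001*g^4 - 1.4028*g^3 + 35.5906*g^2 - 0.994*g + 12.6025)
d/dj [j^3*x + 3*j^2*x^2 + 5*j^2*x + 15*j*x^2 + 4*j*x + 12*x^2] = x*(3*j^2 + 6*j*x + 10*j + 15*x + 4)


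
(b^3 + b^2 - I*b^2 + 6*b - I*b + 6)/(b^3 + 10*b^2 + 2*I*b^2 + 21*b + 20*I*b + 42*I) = (b^2 + b*(1 - 3*I) - 3*I)/(b^2 + 10*b + 21)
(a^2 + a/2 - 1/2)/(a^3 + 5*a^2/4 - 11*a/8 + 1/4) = 4*(a + 1)/(4*a^2 + 7*a - 2)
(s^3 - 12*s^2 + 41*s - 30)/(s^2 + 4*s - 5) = (s^2 - 11*s + 30)/(s + 5)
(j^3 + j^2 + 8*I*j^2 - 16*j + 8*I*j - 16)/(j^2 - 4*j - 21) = (j^3 + j^2*(1 + 8*I) + 8*j*(-2 + I) - 16)/(j^2 - 4*j - 21)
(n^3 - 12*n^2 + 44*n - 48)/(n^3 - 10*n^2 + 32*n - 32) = (n - 6)/(n - 4)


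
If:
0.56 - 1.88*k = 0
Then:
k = 0.30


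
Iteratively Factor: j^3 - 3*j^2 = (j)*(j^2 - 3*j) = j*(j - 3)*(j)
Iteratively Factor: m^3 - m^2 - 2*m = (m + 1)*(m^2 - 2*m) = (m - 2)*(m + 1)*(m)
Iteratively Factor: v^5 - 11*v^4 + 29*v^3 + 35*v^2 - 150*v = (v - 5)*(v^4 - 6*v^3 - v^2 + 30*v) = (v - 5)^2*(v^3 - v^2 - 6*v) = (v - 5)^2*(v - 3)*(v^2 + 2*v) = v*(v - 5)^2*(v - 3)*(v + 2)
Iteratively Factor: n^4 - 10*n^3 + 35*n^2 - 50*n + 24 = (n - 2)*(n^3 - 8*n^2 + 19*n - 12) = (n - 4)*(n - 2)*(n^2 - 4*n + 3) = (n - 4)*(n - 2)*(n - 1)*(n - 3)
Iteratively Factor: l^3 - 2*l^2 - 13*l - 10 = (l - 5)*(l^2 + 3*l + 2) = (l - 5)*(l + 2)*(l + 1)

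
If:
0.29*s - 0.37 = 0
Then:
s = 1.28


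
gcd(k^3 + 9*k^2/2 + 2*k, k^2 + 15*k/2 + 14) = k + 4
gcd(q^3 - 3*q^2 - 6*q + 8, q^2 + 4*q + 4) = q + 2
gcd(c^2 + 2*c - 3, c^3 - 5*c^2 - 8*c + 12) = c - 1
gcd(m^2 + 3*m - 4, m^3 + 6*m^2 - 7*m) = m - 1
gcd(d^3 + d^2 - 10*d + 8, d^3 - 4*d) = d - 2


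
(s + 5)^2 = s^2 + 10*s + 25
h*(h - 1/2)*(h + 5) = h^3 + 9*h^2/2 - 5*h/2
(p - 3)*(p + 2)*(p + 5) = p^3 + 4*p^2 - 11*p - 30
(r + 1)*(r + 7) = r^2 + 8*r + 7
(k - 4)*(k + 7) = k^2 + 3*k - 28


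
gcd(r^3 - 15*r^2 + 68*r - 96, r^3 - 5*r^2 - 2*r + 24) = r^2 - 7*r + 12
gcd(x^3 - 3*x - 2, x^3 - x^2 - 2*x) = x^2 - x - 2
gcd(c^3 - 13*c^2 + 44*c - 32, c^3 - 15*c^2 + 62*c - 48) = c^2 - 9*c + 8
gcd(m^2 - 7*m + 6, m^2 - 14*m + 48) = m - 6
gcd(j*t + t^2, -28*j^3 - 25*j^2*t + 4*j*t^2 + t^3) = j + t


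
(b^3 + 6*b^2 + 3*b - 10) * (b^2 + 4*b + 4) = b^5 + 10*b^4 + 31*b^3 + 26*b^2 - 28*b - 40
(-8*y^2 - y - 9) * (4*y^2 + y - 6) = -32*y^4 - 12*y^3 + 11*y^2 - 3*y + 54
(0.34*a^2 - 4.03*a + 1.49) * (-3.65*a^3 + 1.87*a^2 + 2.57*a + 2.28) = -1.241*a^5 + 15.3453*a^4 - 12.1008*a^3 - 6.7956*a^2 - 5.3591*a + 3.3972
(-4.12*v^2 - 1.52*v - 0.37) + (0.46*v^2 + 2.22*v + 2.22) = -3.66*v^2 + 0.7*v + 1.85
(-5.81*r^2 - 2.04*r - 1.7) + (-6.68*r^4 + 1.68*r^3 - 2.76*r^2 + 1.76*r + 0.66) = -6.68*r^4 + 1.68*r^3 - 8.57*r^2 - 0.28*r - 1.04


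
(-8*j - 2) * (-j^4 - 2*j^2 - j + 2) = 8*j^5 + 2*j^4 + 16*j^3 + 12*j^2 - 14*j - 4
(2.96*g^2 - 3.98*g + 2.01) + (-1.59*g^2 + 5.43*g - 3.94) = 1.37*g^2 + 1.45*g - 1.93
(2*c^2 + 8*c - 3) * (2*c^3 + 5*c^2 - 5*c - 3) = 4*c^5 + 26*c^4 + 24*c^3 - 61*c^2 - 9*c + 9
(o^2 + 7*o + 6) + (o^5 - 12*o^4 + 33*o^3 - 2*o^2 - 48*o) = o^5 - 12*o^4 + 33*o^3 - o^2 - 41*o + 6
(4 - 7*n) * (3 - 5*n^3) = 35*n^4 - 20*n^3 - 21*n + 12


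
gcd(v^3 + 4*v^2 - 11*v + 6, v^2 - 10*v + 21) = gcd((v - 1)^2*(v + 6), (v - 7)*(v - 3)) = 1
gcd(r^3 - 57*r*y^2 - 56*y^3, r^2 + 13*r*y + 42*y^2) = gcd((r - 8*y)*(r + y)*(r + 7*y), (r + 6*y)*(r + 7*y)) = r + 7*y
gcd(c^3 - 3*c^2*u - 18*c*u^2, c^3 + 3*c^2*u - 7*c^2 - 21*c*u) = c^2 + 3*c*u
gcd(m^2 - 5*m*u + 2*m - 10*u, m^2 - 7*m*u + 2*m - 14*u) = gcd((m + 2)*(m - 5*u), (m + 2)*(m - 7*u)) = m + 2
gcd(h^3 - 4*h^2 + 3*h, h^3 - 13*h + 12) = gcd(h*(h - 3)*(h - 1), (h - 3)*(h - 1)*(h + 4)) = h^2 - 4*h + 3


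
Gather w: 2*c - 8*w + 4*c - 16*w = 6*c - 24*w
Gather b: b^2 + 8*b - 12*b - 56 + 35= b^2 - 4*b - 21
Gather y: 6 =6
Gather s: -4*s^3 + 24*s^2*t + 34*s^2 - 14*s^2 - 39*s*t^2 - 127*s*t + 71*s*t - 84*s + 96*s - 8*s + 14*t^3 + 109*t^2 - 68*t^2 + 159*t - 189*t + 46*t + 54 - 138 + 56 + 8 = -4*s^3 + s^2*(24*t + 20) + s*(-39*t^2 - 56*t + 4) + 14*t^3 + 41*t^2 + 16*t - 20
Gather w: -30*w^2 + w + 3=-30*w^2 + w + 3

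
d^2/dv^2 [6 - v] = 0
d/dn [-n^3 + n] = 1 - 3*n^2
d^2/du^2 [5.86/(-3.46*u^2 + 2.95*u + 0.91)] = (-140.307152*u^2 + 119.62604*u + 5.86*(6.92*u - 2.95)*(13.84*u - 5.9) + 36.901592)/(-3.46*u^2 + 2.95*u + 0.91)^3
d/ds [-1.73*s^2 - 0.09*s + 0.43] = -3.46*s - 0.09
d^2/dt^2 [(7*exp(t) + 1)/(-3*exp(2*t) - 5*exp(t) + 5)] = (-63*exp(4*t) + 69*exp(3*t) - 675*exp(2*t) - 260*exp(t) - 200)*exp(t)/(27*exp(6*t) + 135*exp(5*t) + 90*exp(4*t) - 325*exp(3*t) - 150*exp(2*t) + 375*exp(t) - 125)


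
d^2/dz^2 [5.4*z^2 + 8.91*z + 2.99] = 10.8000000000000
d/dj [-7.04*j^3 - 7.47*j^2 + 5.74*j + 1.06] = -21.12*j^2 - 14.94*j + 5.74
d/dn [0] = 0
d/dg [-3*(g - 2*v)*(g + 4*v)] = -6*g - 6*v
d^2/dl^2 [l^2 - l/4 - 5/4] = 2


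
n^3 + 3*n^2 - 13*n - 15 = (n - 3)*(n + 1)*(n + 5)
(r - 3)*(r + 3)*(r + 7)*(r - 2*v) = r^4 - 2*r^3*v + 7*r^3 - 14*r^2*v - 9*r^2 + 18*r*v - 63*r + 126*v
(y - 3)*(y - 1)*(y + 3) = y^3 - y^2 - 9*y + 9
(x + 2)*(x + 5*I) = x^2 + 2*x + 5*I*x + 10*I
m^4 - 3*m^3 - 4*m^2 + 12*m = m*(m - 3)*(m - 2)*(m + 2)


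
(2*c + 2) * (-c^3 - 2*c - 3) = -2*c^4 - 2*c^3 - 4*c^2 - 10*c - 6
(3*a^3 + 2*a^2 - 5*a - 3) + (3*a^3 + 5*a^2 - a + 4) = 6*a^3 + 7*a^2 - 6*a + 1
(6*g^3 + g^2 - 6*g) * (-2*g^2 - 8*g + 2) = -12*g^5 - 50*g^4 + 16*g^3 + 50*g^2 - 12*g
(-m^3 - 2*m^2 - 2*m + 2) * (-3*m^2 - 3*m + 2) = 3*m^5 + 9*m^4 + 10*m^3 - 4*m^2 - 10*m + 4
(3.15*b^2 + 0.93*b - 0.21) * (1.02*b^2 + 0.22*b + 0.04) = 3.213*b^4 + 1.6416*b^3 + 0.1164*b^2 - 0.00899999999999999*b - 0.0084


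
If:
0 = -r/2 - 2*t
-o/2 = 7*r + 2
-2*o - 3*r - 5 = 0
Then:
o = -58/25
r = -3/25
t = 3/100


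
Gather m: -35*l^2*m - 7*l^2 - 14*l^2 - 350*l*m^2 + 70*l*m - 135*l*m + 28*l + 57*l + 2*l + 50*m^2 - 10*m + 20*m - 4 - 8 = -21*l^2 + 87*l + m^2*(50 - 350*l) + m*(-35*l^2 - 65*l + 10) - 12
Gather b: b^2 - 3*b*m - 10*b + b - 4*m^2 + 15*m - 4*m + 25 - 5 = b^2 + b*(-3*m - 9) - 4*m^2 + 11*m + 20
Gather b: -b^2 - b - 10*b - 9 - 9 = -b^2 - 11*b - 18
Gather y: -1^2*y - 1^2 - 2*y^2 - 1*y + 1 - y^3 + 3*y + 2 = -y^3 - 2*y^2 + y + 2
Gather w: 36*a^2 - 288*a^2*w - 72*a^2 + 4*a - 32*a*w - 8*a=-36*a^2 - 4*a + w*(-288*a^2 - 32*a)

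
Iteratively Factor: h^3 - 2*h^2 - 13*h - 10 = (h - 5)*(h^2 + 3*h + 2) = (h - 5)*(h + 2)*(h + 1)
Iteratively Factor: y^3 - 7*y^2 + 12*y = (y)*(y^2 - 7*y + 12) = y*(y - 3)*(y - 4)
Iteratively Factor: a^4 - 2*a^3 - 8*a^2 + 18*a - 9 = (a - 1)*(a^3 - a^2 - 9*a + 9) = (a - 3)*(a - 1)*(a^2 + 2*a - 3) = (a - 3)*(a - 1)*(a + 3)*(a - 1)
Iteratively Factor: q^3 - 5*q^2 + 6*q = (q - 3)*(q^2 - 2*q) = q*(q - 3)*(q - 2)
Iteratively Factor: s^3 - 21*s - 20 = (s + 4)*(s^2 - 4*s - 5) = (s - 5)*(s + 4)*(s + 1)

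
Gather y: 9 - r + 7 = 16 - r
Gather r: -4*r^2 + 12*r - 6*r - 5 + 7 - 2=-4*r^2 + 6*r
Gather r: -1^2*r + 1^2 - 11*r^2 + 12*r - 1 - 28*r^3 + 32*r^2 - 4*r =-28*r^3 + 21*r^2 + 7*r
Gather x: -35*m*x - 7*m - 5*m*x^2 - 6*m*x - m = -5*m*x^2 - 41*m*x - 8*m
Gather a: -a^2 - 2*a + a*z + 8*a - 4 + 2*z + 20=-a^2 + a*(z + 6) + 2*z + 16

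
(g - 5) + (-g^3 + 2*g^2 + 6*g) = -g^3 + 2*g^2 + 7*g - 5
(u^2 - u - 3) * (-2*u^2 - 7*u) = -2*u^4 - 5*u^3 + 13*u^2 + 21*u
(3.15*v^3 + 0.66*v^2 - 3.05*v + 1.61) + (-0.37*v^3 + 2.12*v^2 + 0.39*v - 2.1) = 2.78*v^3 + 2.78*v^2 - 2.66*v - 0.49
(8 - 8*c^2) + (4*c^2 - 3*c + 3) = -4*c^2 - 3*c + 11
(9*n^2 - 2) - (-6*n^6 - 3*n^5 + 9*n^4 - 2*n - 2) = 6*n^6 + 3*n^5 - 9*n^4 + 9*n^2 + 2*n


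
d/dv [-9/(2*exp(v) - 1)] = 18*exp(v)/(2*exp(v) - 1)^2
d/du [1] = 0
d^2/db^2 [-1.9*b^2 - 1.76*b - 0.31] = -3.80000000000000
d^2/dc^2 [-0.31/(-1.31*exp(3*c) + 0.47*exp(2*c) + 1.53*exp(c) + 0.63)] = (-0.31*(-7.86*exp(2*c) + 1.88*exp(c) + 3.06)*(-3.93*exp(2*c) + 0.94*exp(c) + 1.53)*exp(c) + (-3.6549*exp(2*c) + 0.5828*exp(c) + 0.4743)*(-1.31*exp(3*c) + 0.47*exp(2*c) + 1.53*exp(c) + 0.63))*exp(c)/(-1.31*exp(3*c) + 0.47*exp(2*c) + 1.53*exp(c) + 0.63)^3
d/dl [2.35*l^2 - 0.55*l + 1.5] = 4.7*l - 0.55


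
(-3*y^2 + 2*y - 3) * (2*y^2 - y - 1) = -6*y^4 + 7*y^3 - 5*y^2 + y + 3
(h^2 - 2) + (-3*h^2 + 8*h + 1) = -2*h^2 + 8*h - 1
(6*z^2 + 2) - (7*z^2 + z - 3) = -z^2 - z + 5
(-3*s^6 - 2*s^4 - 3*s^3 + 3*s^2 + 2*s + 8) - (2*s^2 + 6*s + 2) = -3*s^6 - 2*s^4 - 3*s^3 + s^2 - 4*s + 6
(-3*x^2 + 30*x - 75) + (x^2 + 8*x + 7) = -2*x^2 + 38*x - 68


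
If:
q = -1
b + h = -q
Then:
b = 1 - h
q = -1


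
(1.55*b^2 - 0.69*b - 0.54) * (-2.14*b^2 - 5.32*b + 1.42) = -3.317*b^4 - 6.7694*b^3 + 7.0274*b^2 + 1.893*b - 0.7668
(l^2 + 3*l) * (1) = l^2 + 3*l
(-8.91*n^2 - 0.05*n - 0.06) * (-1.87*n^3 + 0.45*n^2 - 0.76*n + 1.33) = 16.6617*n^5 - 3.916*n^4 + 6.8613*n^3 - 11.8393*n^2 - 0.0209*n - 0.0798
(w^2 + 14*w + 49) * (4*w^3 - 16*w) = 4*w^5 + 56*w^4 + 180*w^3 - 224*w^2 - 784*w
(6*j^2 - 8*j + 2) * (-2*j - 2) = -12*j^3 + 4*j^2 + 12*j - 4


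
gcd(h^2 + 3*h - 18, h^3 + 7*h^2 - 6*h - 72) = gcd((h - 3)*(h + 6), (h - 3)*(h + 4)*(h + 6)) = h^2 + 3*h - 18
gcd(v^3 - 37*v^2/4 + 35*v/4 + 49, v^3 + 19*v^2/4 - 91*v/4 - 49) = v^2 - 9*v/4 - 7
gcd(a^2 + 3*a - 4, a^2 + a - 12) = a + 4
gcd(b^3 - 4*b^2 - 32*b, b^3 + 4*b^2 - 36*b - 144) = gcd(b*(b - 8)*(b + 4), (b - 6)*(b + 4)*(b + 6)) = b + 4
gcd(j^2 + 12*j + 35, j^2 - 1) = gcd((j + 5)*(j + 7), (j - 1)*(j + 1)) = 1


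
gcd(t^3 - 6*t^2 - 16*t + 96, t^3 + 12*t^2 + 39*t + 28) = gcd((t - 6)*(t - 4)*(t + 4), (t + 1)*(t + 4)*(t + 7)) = t + 4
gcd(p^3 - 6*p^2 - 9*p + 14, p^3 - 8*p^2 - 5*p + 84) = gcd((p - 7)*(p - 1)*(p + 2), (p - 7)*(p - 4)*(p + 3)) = p - 7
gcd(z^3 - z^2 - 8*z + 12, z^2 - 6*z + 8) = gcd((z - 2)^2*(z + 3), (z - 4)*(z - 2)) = z - 2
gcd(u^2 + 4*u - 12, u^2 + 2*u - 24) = u + 6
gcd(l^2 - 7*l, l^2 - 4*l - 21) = l - 7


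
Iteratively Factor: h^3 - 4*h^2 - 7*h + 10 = (h - 1)*(h^2 - 3*h - 10) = (h - 5)*(h - 1)*(h + 2)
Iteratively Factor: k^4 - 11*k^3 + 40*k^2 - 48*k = (k - 4)*(k^3 - 7*k^2 + 12*k) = k*(k - 4)*(k^2 - 7*k + 12) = k*(k - 4)^2*(k - 3)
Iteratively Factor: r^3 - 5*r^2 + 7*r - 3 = (r - 3)*(r^2 - 2*r + 1) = (r - 3)*(r - 1)*(r - 1)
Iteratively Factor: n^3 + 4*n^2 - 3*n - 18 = (n + 3)*(n^2 + n - 6) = (n + 3)^2*(n - 2)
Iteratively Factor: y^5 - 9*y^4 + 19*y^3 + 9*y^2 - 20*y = (y)*(y^4 - 9*y^3 + 19*y^2 + 9*y - 20) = y*(y + 1)*(y^3 - 10*y^2 + 29*y - 20) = y*(y - 5)*(y + 1)*(y^2 - 5*y + 4) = y*(y - 5)*(y - 1)*(y + 1)*(y - 4)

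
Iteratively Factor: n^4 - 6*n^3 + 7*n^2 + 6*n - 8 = (n - 1)*(n^3 - 5*n^2 + 2*n + 8) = (n - 4)*(n - 1)*(n^2 - n - 2) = (n - 4)*(n - 2)*(n - 1)*(n + 1)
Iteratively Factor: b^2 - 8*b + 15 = (b - 3)*(b - 5)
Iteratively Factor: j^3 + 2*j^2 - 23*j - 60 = (j - 5)*(j^2 + 7*j + 12) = (j - 5)*(j + 3)*(j + 4)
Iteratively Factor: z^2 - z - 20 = (z - 5)*(z + 4)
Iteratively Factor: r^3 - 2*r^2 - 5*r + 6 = (r + 2)*(r^2 - 4*r + 3) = (r - 1)*(r + 2)*(r - 3)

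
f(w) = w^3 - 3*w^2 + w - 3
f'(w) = 3*w^2 - 6*w + 1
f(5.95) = 107.39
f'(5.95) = 71.51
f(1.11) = -4.22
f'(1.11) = -1.96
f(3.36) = 4.42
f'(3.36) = 14.71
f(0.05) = -2.96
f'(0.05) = 0.71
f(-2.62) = -44.20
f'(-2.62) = 37.31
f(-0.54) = -4.57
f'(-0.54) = 5.11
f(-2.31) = -33.64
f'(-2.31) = 30.87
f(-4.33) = -144.76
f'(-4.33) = 83.23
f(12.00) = 1305.00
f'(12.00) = 361.00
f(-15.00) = -4068.00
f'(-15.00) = 766.00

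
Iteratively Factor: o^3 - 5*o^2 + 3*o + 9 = (o + 1)*(o^2 - 6*o + 9) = (o - 3)*(o + 1)*(o - 3)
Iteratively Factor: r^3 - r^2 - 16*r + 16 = (r - 1)*(r^2 - 16) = (r - 4)*(r - 1)*(r + 4)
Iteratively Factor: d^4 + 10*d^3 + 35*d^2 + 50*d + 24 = (d + 4)*(d^3 + 6*d^2 + 11*d + 6) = (d + 2)*(d + 4)*(d^2 + 4*d + 3) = (d + 1)*(d + 2)*(d + 4)*(d + 3)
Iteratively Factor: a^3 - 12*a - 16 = (a + 2)*(a^2 - 2*a - 8) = (a + 2)^2*(a - 4)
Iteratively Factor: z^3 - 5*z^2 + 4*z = (z - 1)*(z^2 - 4*z) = z*(z - 1)*(z - 4)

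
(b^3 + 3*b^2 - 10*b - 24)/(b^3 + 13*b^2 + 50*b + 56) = (b - 3)/(b + 7)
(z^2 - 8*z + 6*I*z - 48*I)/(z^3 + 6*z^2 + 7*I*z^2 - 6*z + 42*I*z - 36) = (z - 8)/(z^2 + z*(6 + I) + 6*I)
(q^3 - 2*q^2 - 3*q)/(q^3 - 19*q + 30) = q*(q + 1)/(q^2 + 3*q - 10)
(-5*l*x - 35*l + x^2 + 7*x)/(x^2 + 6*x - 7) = (-5*l + x)/(x - 1)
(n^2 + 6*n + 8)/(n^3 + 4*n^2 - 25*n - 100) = (n + 2)/(n^2 - 25)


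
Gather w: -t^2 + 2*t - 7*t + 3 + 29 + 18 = -t^2 - 5*t + 50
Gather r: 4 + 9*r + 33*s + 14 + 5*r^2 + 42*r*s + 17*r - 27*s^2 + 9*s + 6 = 5*r^2 + r*(42*s + 26) - 27*s^2 + 42*s + 24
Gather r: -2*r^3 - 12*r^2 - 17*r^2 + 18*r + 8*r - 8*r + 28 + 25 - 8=-2*r^3 - 29*r^2 + 18*r + 45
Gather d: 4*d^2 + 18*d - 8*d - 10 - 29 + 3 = 4*d^2 + 10*d - 36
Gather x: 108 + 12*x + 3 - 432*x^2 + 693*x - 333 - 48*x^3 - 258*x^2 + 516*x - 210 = -48*x^3 - 690*x^2 + 1221*x - 432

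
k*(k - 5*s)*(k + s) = k^3 - 4*k^2*s - 5*k*s^2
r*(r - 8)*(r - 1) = r^3 - 9*r^2 + 8*r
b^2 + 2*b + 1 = (b + 1)^2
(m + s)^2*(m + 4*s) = m^3 + 6*m^2*s + 9*m*s^2 + 4*s^3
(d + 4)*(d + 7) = d^2 + 11*d + 28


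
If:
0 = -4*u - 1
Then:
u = -1/4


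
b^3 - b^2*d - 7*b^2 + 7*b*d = b*(b - 7)*(b - d)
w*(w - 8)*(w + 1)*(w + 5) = w^4 - 2*w^3 - 43*w^2 - 40*w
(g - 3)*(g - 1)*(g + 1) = g^3 - 3*g^2 - g + 3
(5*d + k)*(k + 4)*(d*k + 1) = 5*d^2*k^2 + 20*d^2*k + d*k^3 + 4*d*k^2 + 5*d*k + 20*d + k^2 + 4*k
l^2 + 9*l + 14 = (l + 2)*(l + 7)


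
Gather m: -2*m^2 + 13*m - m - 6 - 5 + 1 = -2*m^2 + 12*m - 10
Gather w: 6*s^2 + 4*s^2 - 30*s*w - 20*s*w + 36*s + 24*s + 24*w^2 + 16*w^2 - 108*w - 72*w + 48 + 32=10*s^2 + 60*s + 40*w^2 + w*(-50*s - 180) + 80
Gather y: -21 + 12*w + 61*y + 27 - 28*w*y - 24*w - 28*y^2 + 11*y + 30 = -12*w - 28*y^2 + y*(72 - 28*w) + 36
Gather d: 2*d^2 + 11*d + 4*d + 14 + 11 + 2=2*d^2 + 15*d + 27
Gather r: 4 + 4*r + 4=4*r + 8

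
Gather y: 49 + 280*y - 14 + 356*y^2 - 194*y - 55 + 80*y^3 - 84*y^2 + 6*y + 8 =80*y^3 + 272*y^2 + 92*y - 12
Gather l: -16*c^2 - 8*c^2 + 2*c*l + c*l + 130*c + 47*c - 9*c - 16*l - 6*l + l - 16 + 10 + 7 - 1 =-24*c^2 + 168*c + l*(3*c - 21)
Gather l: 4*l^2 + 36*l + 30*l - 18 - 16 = 4*l^2 + 66*l - 34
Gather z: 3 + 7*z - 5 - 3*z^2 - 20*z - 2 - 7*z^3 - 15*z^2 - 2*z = -7*z^3 - 18*z^2 - 15*z - 4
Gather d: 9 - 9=0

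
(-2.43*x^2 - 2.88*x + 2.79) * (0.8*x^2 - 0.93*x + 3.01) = -1.944*x^4 - 0.0440999999999994*x^3 - 2.4039*x^2 - 11.2635*x + 8.3979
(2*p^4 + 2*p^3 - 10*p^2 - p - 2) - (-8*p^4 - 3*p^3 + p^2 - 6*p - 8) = 10*p^4 + 5*p^3 - 11*p^2 + 5*p + 6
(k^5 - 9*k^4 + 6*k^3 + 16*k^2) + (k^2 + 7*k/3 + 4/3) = k^5 - 9*k^4 + 6*k^3 + 17*k^2 + 7*k/3 + 4/3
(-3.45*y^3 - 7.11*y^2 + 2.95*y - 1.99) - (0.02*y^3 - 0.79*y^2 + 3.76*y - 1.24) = -3.47*y^3 - 6.32*y^2 - 0.81*y - 0.75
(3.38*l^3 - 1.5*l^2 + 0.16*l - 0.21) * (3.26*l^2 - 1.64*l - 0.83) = 11.0188*l^5 - 10.4332*l^4 + 0.1762*l^3 + 0.298*l^2 + 0.2116*l + 0.1743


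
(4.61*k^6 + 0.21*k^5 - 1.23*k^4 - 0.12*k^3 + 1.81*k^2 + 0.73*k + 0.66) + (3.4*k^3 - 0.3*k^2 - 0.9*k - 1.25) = 4.61*k^6 + 0.21*k^5 - 1.23*k^4 + 3.28*k^3 + 1.51*k^2 - 0.17*k - 0.59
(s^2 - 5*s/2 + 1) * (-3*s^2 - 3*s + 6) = -3*s^4 + 9*s^3/2 + 21*s^2/2 - 18*s + 6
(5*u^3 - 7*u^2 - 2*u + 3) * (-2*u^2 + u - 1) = -10*u^5 + 19*u^4 - 8*u^3 - u^2 + 5*u - 3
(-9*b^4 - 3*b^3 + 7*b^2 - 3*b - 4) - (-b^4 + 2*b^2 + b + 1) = -8*b^4 - 3*b^3 + 5*b^2 - 4*b - 5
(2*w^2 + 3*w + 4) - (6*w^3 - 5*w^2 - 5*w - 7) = -6*w^3 + 7*w^2 + 8*w + 11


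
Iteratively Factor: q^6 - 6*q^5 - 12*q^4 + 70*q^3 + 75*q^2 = (q + 1)*(q^5 - 7*q^4 - 5*q^3 + 75*q^2) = (q - 5)*(q + 1)*(q^4 - 2*q^3 - 15*q^2) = (q - 5)^2*(q + 1)*(q^3 + 3*q^2) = q*(q - 5)^2*(q + 1)*(q^2 + 3*q) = q*(q - 5)^2*(q + 1)*(q + 3)*(q)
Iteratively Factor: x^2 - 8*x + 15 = (x - 3)*(x - 5)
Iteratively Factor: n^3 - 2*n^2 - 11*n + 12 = (n - 4)*(n^2 + 2*n - 3) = (n - 4)*(n - 1)*(n + 3)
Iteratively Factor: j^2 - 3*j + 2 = (j - 1)*(j - 2)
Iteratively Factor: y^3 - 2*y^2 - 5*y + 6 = (y + 2)*(y^2 - 4*y + 3) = (y - 3)*(y + 2)*(y - 1)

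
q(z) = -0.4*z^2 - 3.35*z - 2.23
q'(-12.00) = 6.25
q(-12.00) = -19.63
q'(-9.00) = 3.85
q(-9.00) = -4.48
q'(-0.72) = -2.77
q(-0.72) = -0.03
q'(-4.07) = -0.09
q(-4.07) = 4.78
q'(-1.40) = -2.23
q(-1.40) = 1.68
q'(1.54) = -4.58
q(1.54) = -8.34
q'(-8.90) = 3.77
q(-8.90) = -4.10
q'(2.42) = -5.29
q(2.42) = -12.68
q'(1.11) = -4.24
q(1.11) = -6.44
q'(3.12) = -5.85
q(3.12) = -16.58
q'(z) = -0.8*z - 3.35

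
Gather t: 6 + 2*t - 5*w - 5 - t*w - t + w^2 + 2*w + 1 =t*(1 - w) + w^2 - 3*w + 2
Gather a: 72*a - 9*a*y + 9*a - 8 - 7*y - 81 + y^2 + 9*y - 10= a*(81 - 9*y) + y^2 + 2*y - 99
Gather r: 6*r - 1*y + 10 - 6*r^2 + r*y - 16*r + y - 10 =-6*r^2 + r*(y - 10)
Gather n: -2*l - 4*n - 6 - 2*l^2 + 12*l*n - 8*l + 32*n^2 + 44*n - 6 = -2*l^2 - 10*l + 32*n^2 + n*(12*l + 40) - 12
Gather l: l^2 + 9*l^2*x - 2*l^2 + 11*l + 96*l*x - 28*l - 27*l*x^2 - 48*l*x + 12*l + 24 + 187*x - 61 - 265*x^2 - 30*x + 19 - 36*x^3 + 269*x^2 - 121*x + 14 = l^2*(9*x - 1) + l*(-27*x^2 + 48*x - 5) - 36*x^3 + 4*x^2 + 36*x - 4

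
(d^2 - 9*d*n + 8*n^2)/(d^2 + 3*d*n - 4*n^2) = (d - 8*n)/(d + 4*n)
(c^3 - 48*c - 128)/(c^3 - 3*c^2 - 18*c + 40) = (c^2 - 4*c - 32)/(c^2 - 7*c + 10)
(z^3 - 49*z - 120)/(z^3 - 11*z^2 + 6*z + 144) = (z + 5)/(z - 6)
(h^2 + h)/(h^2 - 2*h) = (h + 1)/(h - 2)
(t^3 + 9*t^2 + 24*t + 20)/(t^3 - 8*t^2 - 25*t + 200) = (t^2 + 4*t + 4)/(t^2 - 13*t + 40)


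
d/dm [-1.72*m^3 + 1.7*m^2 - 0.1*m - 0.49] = -5.16*m^2 + 3.4*m - 0.1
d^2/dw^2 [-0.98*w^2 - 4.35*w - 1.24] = -1.96000000000000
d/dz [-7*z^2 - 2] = -14*z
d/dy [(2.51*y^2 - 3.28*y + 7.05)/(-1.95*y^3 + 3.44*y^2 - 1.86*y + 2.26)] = (4.8945*y^4 - 12.792*y^3 + 47.8571*y^2 - 37.1588*y + 5.7002)/(3.8025*y^6 - 13.416*y^5 + 19.0876*y^4 - 21.6108*y^3 + 19.0084*y^2 - 8.4072*y + 5.1076)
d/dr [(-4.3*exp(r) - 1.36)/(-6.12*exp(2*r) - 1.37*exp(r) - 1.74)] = (-26.316*exp(2*r) - 16.6464*exp(r) + 5.6188)*exp(r)/(37.4544*exp(4*r) + 16.7688*exp(3*r) + 23.1745*exp(2*r) + 4.7676*exp(r) + 3.0276)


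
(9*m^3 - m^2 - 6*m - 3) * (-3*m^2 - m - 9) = -27*m^5 - 6*m^4 - 62*m^3 + 24*m^2 + 57*m + 27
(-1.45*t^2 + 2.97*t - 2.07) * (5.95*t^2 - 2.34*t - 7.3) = -8.6275*t^4 + 21.0645*t^3 - 8.6813*t^2 - 16.8372*t + 15.111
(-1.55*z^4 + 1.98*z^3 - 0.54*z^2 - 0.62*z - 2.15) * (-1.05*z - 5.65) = 1.6275*z^5 + 6.6785*z^4 - 10.62*z^3 + 3.702*z^2 + 5.7605*z + 12.1475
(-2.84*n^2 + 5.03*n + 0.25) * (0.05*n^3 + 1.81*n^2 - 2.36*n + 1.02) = -0.142*n^5 - 4.8889*n^4 + 15.8192*n^3 - 14.3151*n^2 + 4.5406*n + 0.255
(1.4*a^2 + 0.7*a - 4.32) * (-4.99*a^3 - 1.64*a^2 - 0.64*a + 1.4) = -6.986*a^5 - 5.789*a^4 + 19.5128*a^3 + 8.5968*a^2 + 3.7448*a - 6.048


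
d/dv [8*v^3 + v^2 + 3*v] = 24*v^2 + 2*v + 3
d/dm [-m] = -1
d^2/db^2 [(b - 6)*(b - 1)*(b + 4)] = 6*b - 6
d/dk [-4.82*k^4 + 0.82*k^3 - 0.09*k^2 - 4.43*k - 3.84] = -19.28*k^3 + 2.46*k^2 - 0.18*k - 4.43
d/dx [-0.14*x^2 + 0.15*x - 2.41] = 0.15 - 0.28*x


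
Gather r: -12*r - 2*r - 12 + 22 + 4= 14 - 14*r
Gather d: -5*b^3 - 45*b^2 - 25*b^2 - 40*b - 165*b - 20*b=-5*b^3 - 70*b^2 - 225*b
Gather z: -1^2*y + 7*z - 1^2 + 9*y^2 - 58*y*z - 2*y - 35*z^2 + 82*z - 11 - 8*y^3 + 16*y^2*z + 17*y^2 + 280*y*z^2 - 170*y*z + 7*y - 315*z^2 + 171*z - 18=-8*y^3 + 26*y^2 + 4*y + z^2*(280*y - 350) + z*(16*y^2 - 228*y + 260) - 30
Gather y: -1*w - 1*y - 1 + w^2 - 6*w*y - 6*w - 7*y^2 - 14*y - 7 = w^2 - 7*w - 7*y^2 + y*(-6*w - 15) - 8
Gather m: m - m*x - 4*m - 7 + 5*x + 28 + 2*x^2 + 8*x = m*(-x - 3) + 2*x^2 + 13*x + 21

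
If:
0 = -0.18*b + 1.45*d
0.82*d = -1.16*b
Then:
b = 0.00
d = 0.00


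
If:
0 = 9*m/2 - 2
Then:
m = 4/9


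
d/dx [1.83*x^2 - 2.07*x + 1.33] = 3.66*x - 2.07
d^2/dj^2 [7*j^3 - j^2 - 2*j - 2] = 42*j - 2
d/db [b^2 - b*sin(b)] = -b*cos(b) + 2*b - sin(b)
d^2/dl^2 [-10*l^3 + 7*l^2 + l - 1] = 14 - 60*l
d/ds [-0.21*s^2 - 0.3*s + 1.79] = -0.42*s - 0.3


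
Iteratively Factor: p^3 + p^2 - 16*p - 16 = (p - 4)*(p^2 + 5*p + 4) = (p - 4)*(p + 4)*(p + 1)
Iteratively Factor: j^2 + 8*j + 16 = (j + 4)*(j + 4)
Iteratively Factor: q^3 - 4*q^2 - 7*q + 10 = (q + 2)*(q^2 - 6*q + 5) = (q - 1)*(q + 2)*(q - 5)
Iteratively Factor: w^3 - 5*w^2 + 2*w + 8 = (w - 4)*(w^2 - w - 2) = (w - 4)*(w - 2)*(w + 1)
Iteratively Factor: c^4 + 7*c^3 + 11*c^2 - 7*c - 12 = (c + 1)*(c^3 + 6*c^2 + 5*c - 12) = (c + 1)*(c + 3)*(c^2 + 3*c - 4) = (c + 1)*(c + 3)*(c + 4)*(c - 1)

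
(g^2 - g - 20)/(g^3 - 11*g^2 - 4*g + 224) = (g - 5)/(g^2 - 15*g + 56)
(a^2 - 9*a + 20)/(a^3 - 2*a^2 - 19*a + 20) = (a - 4)/(a^2 + 3*a - 4)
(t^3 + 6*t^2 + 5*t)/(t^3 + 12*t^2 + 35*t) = (t + 1)/(t + 7)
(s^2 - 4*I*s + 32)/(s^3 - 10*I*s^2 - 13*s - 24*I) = (s + 4*I)/(s^2 - 2*I*s + 3)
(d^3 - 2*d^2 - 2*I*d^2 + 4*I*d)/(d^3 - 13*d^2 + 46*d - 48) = d*(d - 2*I)/(d^2 - 11*d + 24)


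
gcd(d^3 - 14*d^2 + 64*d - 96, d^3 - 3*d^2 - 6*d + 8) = d - 4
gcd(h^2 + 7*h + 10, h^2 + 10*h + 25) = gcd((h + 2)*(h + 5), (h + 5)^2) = h + 5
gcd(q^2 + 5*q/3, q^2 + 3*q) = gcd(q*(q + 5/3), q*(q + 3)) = q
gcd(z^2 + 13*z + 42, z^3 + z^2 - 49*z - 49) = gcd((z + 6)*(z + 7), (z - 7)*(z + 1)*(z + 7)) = z + 7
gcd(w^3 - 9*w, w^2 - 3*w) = w^2 - 3*w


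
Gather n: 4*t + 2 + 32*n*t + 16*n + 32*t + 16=n*(32*t + 16) + 36*t + 18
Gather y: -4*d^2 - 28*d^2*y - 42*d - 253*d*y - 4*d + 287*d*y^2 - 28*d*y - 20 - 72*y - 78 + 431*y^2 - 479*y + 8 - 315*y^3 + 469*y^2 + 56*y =-4*d^2 - 46*d - 315*y^3 + y^2*(287*d + 900) + y*(-28*d^2 - 281*d - 495) - 90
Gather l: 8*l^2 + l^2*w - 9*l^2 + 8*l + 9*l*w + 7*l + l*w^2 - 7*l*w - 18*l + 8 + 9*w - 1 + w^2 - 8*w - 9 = l^2*(w - 1) + l*(w^2 + 2*w - 3) + w^2 + w - 2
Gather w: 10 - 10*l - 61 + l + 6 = -9*l - 45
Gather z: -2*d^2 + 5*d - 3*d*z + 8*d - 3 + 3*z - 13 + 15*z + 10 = -2*d^2 + 13*d + z*(18 - 3*d) - 6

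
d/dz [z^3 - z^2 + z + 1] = 3*z^2 - 2*z + 1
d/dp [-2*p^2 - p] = -4*p - 1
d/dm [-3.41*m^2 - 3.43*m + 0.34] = -6.82*m - 3.43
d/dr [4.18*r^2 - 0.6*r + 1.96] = 8.36*r - 0.6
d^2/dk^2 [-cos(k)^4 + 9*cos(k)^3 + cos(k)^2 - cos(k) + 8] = -23*cos(k)/4 + 4*cos(2*k)^2 - 81*cos(3*k)/4 - 2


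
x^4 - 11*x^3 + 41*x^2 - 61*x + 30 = (x - 5)*(x - 3)*(x - 2)*(x - 1)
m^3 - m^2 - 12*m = m*(m - 4)*(m + 3)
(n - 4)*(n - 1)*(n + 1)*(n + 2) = n^4 - 2*n^3 - 9*n^2 + 2*n + 8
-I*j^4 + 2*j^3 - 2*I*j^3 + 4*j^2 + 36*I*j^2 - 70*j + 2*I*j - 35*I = (j - 5)*(j + 7)*(j + I)*(-I*j + 1)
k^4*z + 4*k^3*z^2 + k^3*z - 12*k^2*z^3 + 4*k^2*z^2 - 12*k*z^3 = k*(k - 2*z)*(k + 6*z)*(k*z + z)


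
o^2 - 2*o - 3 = (o - 3)*(o + 1)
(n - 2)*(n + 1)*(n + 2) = n^3 + n^2 - 4*n - 4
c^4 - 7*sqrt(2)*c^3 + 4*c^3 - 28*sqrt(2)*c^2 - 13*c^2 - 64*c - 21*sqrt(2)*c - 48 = (c + 1)*(c + 3)*(c - 8*sqrt(2))*(c + sqrt(2))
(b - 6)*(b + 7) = b^2 + b - 42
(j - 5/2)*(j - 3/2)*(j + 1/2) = j^3 - 7*j^2/2 + 7*j/4 + 15/8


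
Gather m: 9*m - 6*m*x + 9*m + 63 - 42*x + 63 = m*(18 - 6*x) - 42*x + 126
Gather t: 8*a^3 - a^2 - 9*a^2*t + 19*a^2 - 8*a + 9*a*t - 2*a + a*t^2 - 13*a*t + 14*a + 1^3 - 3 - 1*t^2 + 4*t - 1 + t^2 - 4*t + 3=8*a^3 + 18*a^2 + a*t^2 + 4*a + t*(-9*a^2 - 4*a)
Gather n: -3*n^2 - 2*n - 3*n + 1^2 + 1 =-3*n^2 - 5*n + 2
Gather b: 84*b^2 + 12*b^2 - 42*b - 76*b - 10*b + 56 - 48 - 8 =96*b^2 - 128*b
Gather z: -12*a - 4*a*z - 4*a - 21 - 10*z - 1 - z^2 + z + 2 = -16*a - z^2 + z*(-4*a - 9) - 20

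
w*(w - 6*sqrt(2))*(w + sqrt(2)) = w^3 - 5*sqrt(2)*w^2 - 12*w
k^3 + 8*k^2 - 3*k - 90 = (k - 3)*(k + 5)*(k + 6)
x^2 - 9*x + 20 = (x - 5)*(x - 4)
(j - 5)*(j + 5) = j^2 - 25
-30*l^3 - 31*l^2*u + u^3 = (-6*l + u)*(l + u)*(5*l + u)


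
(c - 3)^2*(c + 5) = c^3 - c^2 - 21*c + 45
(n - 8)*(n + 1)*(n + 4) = n^3 - 3*n^2 - 36*n - 32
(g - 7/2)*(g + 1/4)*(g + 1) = g^3 - 9*g^2/4 - 33*g/8 - 7/8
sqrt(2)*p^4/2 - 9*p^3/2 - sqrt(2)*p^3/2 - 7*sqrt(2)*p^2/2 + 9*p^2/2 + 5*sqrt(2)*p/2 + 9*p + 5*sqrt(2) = (p - 2)*(p - 5*sqrt(2))*(p + sqrt(2)/2)*(sqrt(2)*p/2 + sqrt(2)/2)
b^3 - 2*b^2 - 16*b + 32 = (b - 4)*(b - 2)*(b + 4)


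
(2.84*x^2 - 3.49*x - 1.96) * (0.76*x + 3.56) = 2.1584*x^3 + 7.458*x^2 - 13.914*x - 6.9776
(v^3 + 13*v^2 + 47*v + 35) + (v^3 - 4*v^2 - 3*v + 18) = 2*v^3 + 9*v^2 + 44*v + 53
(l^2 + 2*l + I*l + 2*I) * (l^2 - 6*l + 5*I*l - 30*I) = l^4 - 4*l^3 + 6*I*l^3 - 17*l^2 - 24*I*l^2 + 20*l - 72*I*l + 60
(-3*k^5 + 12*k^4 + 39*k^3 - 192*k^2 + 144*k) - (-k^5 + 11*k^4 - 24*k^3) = -2*k^5 + k^4 + 63*k^3 - 192*k^2 + 144*k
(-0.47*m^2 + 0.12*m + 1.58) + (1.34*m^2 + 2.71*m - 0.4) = 0.87*m^2 + 2.83*m + 1.18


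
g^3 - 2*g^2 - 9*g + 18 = (g - 3)*(g - 2)*(g + 3)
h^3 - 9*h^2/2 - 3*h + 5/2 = (h - 5)*(h - 1/2)*(h + 1)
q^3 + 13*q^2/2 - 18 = (q - 3/2)*(q + 2)*(q + 6)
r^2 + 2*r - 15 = (r - 3)*(r + 5)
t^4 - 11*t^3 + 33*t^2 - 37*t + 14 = (t - 7)*(t - 2)*(t - 1)^2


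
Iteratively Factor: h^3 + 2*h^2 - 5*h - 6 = (h + 1)*(h^2 + h - 6) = (h + 1)*(h + 3)*(h - 2)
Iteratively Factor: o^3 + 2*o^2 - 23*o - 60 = (o + 4)*(o^2 - 2*o - 15) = (o + 3)*(o + 4)*(o - 5)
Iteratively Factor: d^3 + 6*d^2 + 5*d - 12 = (d + 4)*(d^2 + 2*d - 3) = (d + 3)*(d + 4)*(d - 1)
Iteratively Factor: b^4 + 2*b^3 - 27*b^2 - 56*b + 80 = (b - 1)*(b^3 + 3*b^2 - 24*b - 80) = (b - 1)*(b + 4)*(b^2 - b - 20) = (b - 5)*(b - 1)*(b + 4)*(b + 4)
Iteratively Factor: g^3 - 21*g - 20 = (g + 1)*(g^2 - g - 20) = (g + 1)*(g + 4)*(g - 5)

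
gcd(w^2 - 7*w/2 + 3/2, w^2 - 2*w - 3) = w - 3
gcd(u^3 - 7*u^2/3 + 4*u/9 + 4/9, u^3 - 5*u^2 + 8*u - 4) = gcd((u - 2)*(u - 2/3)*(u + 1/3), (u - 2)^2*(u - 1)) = u - 2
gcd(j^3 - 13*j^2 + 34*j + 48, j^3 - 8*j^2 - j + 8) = j^2 - 7*j - 8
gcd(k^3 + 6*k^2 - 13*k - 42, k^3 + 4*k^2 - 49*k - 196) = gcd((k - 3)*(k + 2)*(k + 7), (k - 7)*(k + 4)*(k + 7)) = k + 7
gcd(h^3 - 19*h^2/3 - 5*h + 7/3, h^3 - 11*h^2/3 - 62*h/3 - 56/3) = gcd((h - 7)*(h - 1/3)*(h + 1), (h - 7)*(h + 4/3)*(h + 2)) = h - 7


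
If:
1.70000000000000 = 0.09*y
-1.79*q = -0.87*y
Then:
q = 9.18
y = 18.89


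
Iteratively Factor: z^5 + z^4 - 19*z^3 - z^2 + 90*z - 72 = (z - 1)*(z^4 + 2*z^3 - 17*z^2 - 18*z + 72) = (z - 2)*(z - 1)*(z^3 + 4*z^2 - 9*z - 36) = (z - 3)*(z - 2)*(z - 1)*(z^2 + 7*z + 12) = (z - 3)*(z - 2)*(z - 1)*(z + 4)*(z + 3)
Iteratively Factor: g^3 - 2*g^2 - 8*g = (g - 4)*(g^2 + 2*g) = g*(g - 4)*(g + 2)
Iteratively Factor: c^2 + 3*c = (c)*(c + 3)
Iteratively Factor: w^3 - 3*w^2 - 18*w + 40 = (w - 2)*(w^2 - w - 20) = (w - 5)*(w - 2)*(w + 4)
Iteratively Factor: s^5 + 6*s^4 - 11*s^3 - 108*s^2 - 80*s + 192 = (s - 1)*(s^4 + 7*s^3 - 4*s^2 - 112*s - 192) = (s - 1)*(s + 4)*(s^3 + 3*s^2 - 16*s - 48) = (s - 4)*(s - 1)*(s + 4)*(s^2 + 7*s + 12) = (s - 4)*(s - 1)*(s + 3)*(s + 4)*(s + 4)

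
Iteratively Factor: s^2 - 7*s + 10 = (s - 2)*(s - 5)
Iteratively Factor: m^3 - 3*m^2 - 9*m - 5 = (m + 1)*(m^2 - 4*m - 5) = (m + 1)^2*(m - 5)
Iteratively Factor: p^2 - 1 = (p + 1)*(p - 1)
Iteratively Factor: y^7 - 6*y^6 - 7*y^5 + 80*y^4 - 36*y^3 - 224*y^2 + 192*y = (y - 2)*(y^6 - 4*y^5 - 15*y^4 + 50*y^3 + 64*y^2 - 96*y) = (y - 4)*(y - 2)*(y^5 - 15*y^3 - 10*y^2 + 24*y) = (y - 4)^2*(y - 2)*(y^4 + 4*y^3 + y^2 - 6*y) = (y - 4)^2*(y - 2)*(y + 3)*(y^3 + y^2 - 2*y) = (y - 4)^2*(y - 2)*(y + 2)*(y + 3)*(y^2 - y) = (y - 4)^2*(y - 2)*(y - 1)*(y + 2)*(y + 3)*(y)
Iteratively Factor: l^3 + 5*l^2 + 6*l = (l)*(l^2 + 5*l + 6) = l*(l + 2)*(l + 3)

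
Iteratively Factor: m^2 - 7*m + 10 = (m - 5)*(m - 2)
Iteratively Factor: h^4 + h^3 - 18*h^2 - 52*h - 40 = (h - 5)*(h^3 + 6*h^2 + 12*h + 8) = (h - 5)*(h + 2)*(h^2 + 4*h + 4) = (h - 5)*(h + 2)^2*(h + 2)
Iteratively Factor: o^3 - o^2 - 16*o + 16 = (o - 4)*(o^2 + 3*o - 4) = (o - 4)*(o + 4)*(o - 1)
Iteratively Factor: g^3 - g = (g - 1)*(g^2 + g) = g*(g - 1)*(g + 1)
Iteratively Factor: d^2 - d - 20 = (d - 5)*(d + 4)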